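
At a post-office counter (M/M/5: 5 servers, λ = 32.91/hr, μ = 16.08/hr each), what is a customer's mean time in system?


a = 2.0466; ρ = 0.4093; P₀ = 0.128082
Lq = P₀·a^c·ρ/(c!(1−ρ)²) = 0.04497
Wq = Lq/λ = 0.04497/32.91 = 0.001366 hr
W = Wq + 1/μ = 0.001366 + 0.06219 = 0.06356 hr

Final: 0.06356 hr


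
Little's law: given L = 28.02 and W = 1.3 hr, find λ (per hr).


λ = L/W = 28.02/1.3 = 21.5538 /hr

Final: 21.5538 /hr


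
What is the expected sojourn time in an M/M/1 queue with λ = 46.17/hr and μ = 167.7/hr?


W = 1/(μ−λ) = 1/(167.7 − 46.17) = 1/121.53 = 0.008228 hr

Final: 0.008228 hr


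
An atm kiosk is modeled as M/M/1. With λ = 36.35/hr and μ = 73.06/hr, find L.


ρ = λ/μ = 36.35/73.06 = 0.4975
L = ρ/(1−ρ) = 0.4975/(1 − 0.4975) = 0.4975/0.5025 = 0.9902

Final: 0.9902


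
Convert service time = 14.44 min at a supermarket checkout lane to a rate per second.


μ = 1/(service time) in consistent units.
1 second = 0.0166667 min, so μ = 0.0166667/14.44 = 0.001154 per second

Final: 0.001154 /sec


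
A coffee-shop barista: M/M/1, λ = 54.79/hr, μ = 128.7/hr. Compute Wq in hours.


ρ = 54.79/128.7 = 0.4257
Wq = ρ/(μ−λ) = 0.4257/(128.7 − 54.79) = 0.4257/73.91 = 0.005760 hr

Final: 0.005760 hr


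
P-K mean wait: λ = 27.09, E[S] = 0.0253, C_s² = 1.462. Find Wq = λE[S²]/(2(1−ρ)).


ρ = λ·E[S] = 27.09·0.0253 = 0.6854
E[S²] = E[S]²(1+C_s²) = 0.0253²·(1+1.462) = 0.001576
Wq = λ·E[S²]/(2(1−ρ)) = 27.09·0.001576/(2·0.3146) = 0.06784 hr

Final: 0.06784 hr


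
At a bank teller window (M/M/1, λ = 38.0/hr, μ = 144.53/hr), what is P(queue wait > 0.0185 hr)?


ρ = 38.0/144.53 = 0.2629
P(Wq > t) = ρ·e^{−(μ−λ)t} = 0.2629·e^{−1.9708}
= 0.2629·0.139345 = 0.036637

Final: 0.036637


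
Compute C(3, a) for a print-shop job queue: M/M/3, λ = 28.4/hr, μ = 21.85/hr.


a = λ/μ = 1.2998; ρ = a/3 = 0.4333
P₀ = 0.263837 (from M/M/c formula)
C(c,a) = [a^c/(c!(1−ρ))]·P₀ = [2.19584/(6·0.5667)]·0.263837
= 0.64575·0.263837 = 0.170372

Final: 0.170372


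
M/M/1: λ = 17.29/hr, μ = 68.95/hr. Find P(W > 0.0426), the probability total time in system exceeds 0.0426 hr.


W ~ Exponential(μ−λ) for M/M/1.
μ − λ = 68.95 − 17.29 = 51.6600
P(W > t) = e^{−(μ−λ)t} = e^{−2.2007} = 0.110724

Final: 0.110724


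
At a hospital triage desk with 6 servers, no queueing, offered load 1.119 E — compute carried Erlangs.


B(6,1.119) = 0.0008907 (Erlang-B)
Carried load = a(1 − B) = 1.119·(1 − 0.0008907) = 1.119·0.999109 = 1.1180 E

Final: 1.1180 Erlangs


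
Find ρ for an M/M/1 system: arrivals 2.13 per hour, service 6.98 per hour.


ρ = λ/μ = 2.13/6.98 = 0.3052

Final: 0.3052


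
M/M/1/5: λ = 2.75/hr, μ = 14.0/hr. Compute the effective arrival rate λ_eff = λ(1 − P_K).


ρ = 0.1964; P_K = (1−ρ)ρ^5/(1−ρ^6) = 0.0002350
λ_eff = λ(1 − P_K) = 2.75·(1 − 0.0002350) = 2.75·0.999765 = 2.7494 /hr

Final: 2.7494 /hr


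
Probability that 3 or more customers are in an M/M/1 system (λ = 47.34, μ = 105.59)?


ρ = 47.34/105.59 = 0.4483
P(N ≥ n) = ρ^n = 0.4483^3 = 0.090119

Final: 0.090119


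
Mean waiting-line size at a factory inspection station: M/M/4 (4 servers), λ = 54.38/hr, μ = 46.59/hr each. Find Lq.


a = λ/μ = 1.1672; ρ = a/4 = 0.2918
P₀ = 0.310307
Lq = P₀·a^c·ρ / (c!·(1−ρ)²) = 0.310307·1.85603·0.2918/(24·0.50155)
= 0.01396

Final: 0.01396


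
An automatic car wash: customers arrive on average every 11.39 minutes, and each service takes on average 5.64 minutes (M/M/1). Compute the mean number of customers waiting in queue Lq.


λ = 60/11.39 = 5.2678 /hr
μ = 60/5.64 = 10.6383 /hr
ρ = λ/μ = 5.2678/10.6383 = 0.4952
Lq = ρ²/(1−ρ) = 0.2452/0.5048 = 0.4857

Final: 0.4857


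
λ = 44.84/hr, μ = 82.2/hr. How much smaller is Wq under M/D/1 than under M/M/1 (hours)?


ρ = 44.84/82.2 = 0.5455
Wq(M/M/1) = ρ/(μ−λ) = 0.5455/37.36 = 0.01460 hr
Wq(M/D/1) = ρ/(2(μ−λ)) = 0.007301 hr
Savings = 0.01460 − 0.007301 = 0.007301 hr

Final: 0.007301 hr


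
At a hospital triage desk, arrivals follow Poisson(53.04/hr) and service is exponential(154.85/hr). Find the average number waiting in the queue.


ρ = 53.04/154.85 = 0.3425
Lq = ρ²/(1−ρ) = 0.1173/0.6575 = 0.1784

Final: 0.1784


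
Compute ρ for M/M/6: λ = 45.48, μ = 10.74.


ρ = λ/(cμ) = 45.48/(6·10.74) = 45.48/64.44 = 0.7058

Final: 0.7058


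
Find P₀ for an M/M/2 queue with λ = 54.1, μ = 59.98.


a = λ/μ = 54.1/59.98 = 0.9020; ρ = a/c = 0.4510
Σ_{k=0}^{1} a^k/k! (terms k=0..1) = 1.00000 + 0.90197 = 1.90197
Tail: a^2/(2!(1−ρ)) = 0.81355/(2·0.5490) = 0.74091
P₀ = 1/(1.90197 + 0.74091) = 1/2.64288 = 0.378375

Final: 0.378375


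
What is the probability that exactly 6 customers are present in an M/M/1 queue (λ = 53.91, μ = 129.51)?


ρ = 53.91/129.51 = 0.4163
P_n = (1−ρ)·ρ^n = (1 − 0.4163)·0.4163^6 = 0.5837·0.005202 = 0.003037

Final: 0.003037


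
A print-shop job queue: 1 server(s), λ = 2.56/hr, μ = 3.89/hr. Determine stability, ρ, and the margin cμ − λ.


Total capacity cμ = 1·3.89 = 3.89/hr
ρ = λ/(cμ) = 2.56/3.89 = 0.6581
Stable ⇔ ρ < 1: YES
Spare capacity = cμ − λ = 3.89 − 2.56 = 1.33/hr

Final: ρ = 0.6581; stable; margin = 1.33/hr


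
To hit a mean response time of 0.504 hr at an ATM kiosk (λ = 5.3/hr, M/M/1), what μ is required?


W = 1/(μ−λ) ⇒ μ − λ = 1/W = 1/0.504 = 1.9841
μ = λ + 1/W = 5.3 + 1.9841 = 7.2841 per hr

Final: 7.2841 /hr


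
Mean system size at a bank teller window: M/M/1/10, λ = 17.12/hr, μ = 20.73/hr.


ρ = 17.12/20.73 = 0.8259
L = ρ[1 − (K+1)ρ^K + Kρ^(K+1)] / [(1−ρ)(1−ρ^(K+1))]
Numerator: 0.8259·(1 − 11·0.147586 + 10·0.121885) = 0.491717
Denominator: (0.1741)·(0.878115) = 0.152918
L = 0.491717/0.152918 = 3.2156

Final: 3.2156


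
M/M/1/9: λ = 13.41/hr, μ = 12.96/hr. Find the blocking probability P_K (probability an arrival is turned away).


ρ = λ/μ = 13.41/12.96 = 1.0347
P_K = (1−ρ)ρ^K/(1−ρ^(K+1)) = (-0.03472·1.359609)/(1 − 1.406818)
= -0.047209/-0.406818 = 0.116044

Final: 0.116044


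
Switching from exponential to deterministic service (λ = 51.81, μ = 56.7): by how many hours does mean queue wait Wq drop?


ρ = 51.81/56.7 = 0.9138
Wq(M/M/1) = ρ/(μ−λ) = 0.9138/4.89 = 0.18686 hr
Wq(M/D/1) = ρ/(2(μ−λ)) = 0.09343 hr
Savings = 0.18686 − 0.09343 = 0.09343 hr

Final: 0.09343 hr


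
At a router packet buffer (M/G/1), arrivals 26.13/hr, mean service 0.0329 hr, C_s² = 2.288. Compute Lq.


ρ = λ·E[S] = 26.13·0.0329 = 0.8597
Lq = ρ²(1+C_s²)/(2(1−ρ)) = 0.7390·(1+2.288)/(2·0.1403)
= 0.7390·3.2880/0.2806 = 8.65852

Final: 8.65852


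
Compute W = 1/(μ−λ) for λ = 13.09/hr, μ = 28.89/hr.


W = 1/(μ−λ) = 1/(28.89 − 13.09) = 1/15.80 = 0.06329 hr

Final: 0.06329 hr


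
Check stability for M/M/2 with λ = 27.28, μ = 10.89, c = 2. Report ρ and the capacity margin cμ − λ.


Total capacity cμ = 2·10.89 = 21.78/hr
ρ = λ/(cμ) = 27.28/21.78 = 1.2525
Stable ⇔ ρ < 1: NO
Spare capacity = cμ − λ = 21.78 − 27.28 = -5.50/hr

Final: ρ = 1.2525; unstable; margin = -5.50/hr


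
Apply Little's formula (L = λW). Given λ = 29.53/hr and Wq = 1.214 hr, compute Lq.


Lq = λWq = 29.53·1.214 = 35.8494

Final: 35.8494


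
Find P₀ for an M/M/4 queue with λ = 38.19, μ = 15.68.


a = λ/μ = 38.19/15.68 = 2.4356; ρ = a/c = 0.6089
Σ_{k=0}^{3} a^k/k! (terms k=0..3) = 1.00000 + 2.43559 + 2.96604 + 2.40802 = 8.80965
Tail: a^4/(4!(1−ρ)) = 35.18961/(24·0.3911) = 3.74897
P₀ = 1/(8.80965 + 3.74897) = 1/12.55861 = 0.079627

Final: 0.079627


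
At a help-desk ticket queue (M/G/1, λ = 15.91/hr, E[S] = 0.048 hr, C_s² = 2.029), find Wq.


ρ = λ·E[S] = 15.91·0.048 = 0.7637
E[S²] = E[S]²(1+C_s²) = 0.048²·(1+2.029) = 0.006979
Wq = λ·E[S²]/(2(1−ρ)) = 15.91·0.006979/(2·0.2363) = 0.23492 hr

Final: 0.23492 hr


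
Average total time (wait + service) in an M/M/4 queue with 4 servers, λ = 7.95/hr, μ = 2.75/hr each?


a = 2.8909; ρ = 0.7227; P₀ = 0.044263
Lq = P₀·a^c·ρ/(c!(1−ρ)²) = 1.21096
Wq = Lq/λ = 1.21096/7.95 = 0.15232 hr
W = Wq + 1/μ = 0.15232 + 0.36364 = 0.51596 hr

Final: 0.51596 hr


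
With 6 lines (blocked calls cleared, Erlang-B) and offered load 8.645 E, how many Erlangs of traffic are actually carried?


B(6,8.645) = 0.423321 (Erlang-B)
Carried load = a(1 − B) = 8.645·(1 − 0.423321) = 8.645·0.576679 = 4.9854 E

Final: 4.9854 Erlangs


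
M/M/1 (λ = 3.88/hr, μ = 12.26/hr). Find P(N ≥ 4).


ρ = 3.88/12.26 = 0.3165
P(N ≥ n) = ρ^n = 0.3165^4 = 0.010031

Final: 0.010031


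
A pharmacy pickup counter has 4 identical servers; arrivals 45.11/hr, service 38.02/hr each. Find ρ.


ρ = λ/(cμ) = 45.11/(4·38.02) = 45.11/152.08 = 0.2966

Final: 0.2966


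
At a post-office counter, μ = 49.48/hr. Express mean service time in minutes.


Mean service time = 1/μ = 1/49.48 hour = 0.02021 hour
In minutes: 0.02021 × 60 = 1.2126 min

Final: 1.2126 min


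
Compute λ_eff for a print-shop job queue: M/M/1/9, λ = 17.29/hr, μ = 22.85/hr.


ρ = 0.7567; P_K = (1−ρ)ρ^9/(1−ρ^10) = 0.021084
λ_eff = λ(1 − P_K) = 17.29·(1 − 0.021084) = 17.29·0.978916 = 16.9255 /hr

Final: 16.9255 /hr


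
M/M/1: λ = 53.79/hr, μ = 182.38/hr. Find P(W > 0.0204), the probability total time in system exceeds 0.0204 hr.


W ~ Exponential(μ−λ) for M/M/1.
μ − λ = 182.38 − 53.79 = 128.5900
P(W > t) = e^{−(μ−λ)t} = e^{−2.6232} = 0.072568

Final: 0.072568


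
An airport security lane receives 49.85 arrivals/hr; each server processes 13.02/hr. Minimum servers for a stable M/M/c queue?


Stability requires cμ > λ ⇔ c > λ/μ.
λ/μ = 49.85/13.02 = 3.8287
Minimum integer c = ⌊3.8287⌋ + 1 = 4
Check: 4·13.02 = 52.08 > 49.85, while 3·13.02 = 39.06 ≤ 49.85

Final: 4 servers


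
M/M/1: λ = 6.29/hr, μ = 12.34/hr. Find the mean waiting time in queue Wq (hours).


ρ = 6.29/12.34 = 0.5097
Wq = ρ/(μ−λ) = 0.5097/(12.34 − 6.29) = 0.5097/6.05 = 0.08425 hr

Final: 0.08425 hr


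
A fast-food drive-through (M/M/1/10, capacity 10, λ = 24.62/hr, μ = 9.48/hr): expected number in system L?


ρ = 24.62/9.48 = 2.5970
L = ρ[1 − (K+1)ρ^K + Kρ^(K+1)] / [(1−ρ)(1−ρ^(K+1))]
Numerator: 2.5970·(1 − 11·13957.161782 + 10·36247.396948) = 542642.953050
Denominator: (-1.5970)·(-36246.396948) = 57887.178249
L = 542642.953050/57887.178249 = 9.3741

Final: 9.3741


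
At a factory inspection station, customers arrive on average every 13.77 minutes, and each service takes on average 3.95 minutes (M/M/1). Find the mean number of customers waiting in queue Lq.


λ = 60/13.77 = 4.3573 /hr
μ = 60/3.95 = 15.1899 /hr
ρ = λ/μ = 4.3573/15.1899 = 0.2869
Lq = ρ²/(1−ρ) = 0.08229/0.7131 = 0.1154

Final: 0.1154


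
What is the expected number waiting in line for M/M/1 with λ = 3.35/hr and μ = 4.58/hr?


ρ = 3.35/4.58 = 0.7314
Lq = ρ²/(1−ρ) = 0.5350/0.2686 = 1.9921

Final: 1.9921


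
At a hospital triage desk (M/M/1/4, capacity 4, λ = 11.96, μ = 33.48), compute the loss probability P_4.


ρ = λ/μ = 11.96/33.48 = 0.3572
P_K = (1−ρ)ρ^K/(1−ρ^(K+1)) = (0.6428·0.016285)/(1 − 0.005817)
= 0.010467/0.994183 = 0.010529

Final: 0.010529


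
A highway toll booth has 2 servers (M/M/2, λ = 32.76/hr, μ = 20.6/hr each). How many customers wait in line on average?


a = λ/μ = 1.5903; ρ = a/2 = 0.7951
P₀ = 0.114116
Lq = P₀·a^c·ρ / (c!·(1−ρ)²) = 0.114116·2.52903·0.7951/(2·0.04197)
= 2.73417

Final: 2.73417


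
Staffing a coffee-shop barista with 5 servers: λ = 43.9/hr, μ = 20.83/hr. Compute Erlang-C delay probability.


a = λ/μ = 2.1075; ρ = a/5 = 0.4215
P₀ = 0.120343 (from M/M/c formula)
C(c,a) = [a^c/(c!(1−ρ))]·P₀ = [41.57921/(120·0.5785)]·0.120343
= 0.59896·0.120343 = 0.072081

Final: 0.072081


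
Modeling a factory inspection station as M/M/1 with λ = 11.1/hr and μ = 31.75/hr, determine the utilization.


ρ = λ/μ = 11.1/31.75 = 0.3496

Final: 0.3496


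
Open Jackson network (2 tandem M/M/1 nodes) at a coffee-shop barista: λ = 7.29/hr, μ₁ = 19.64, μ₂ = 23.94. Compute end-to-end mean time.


Each node sees arrival rate λ = 7.29/hr (tandem ⇒ throughput preserved).
W₁ = 1/(μ₁−λ) = 1/(19.64−7.29) = 0.08097 hr
W₂ = 1/(μ₂−λ) = 1/(23.94−7.29) = 0.06006 hr
W_total = W₁ + W₂ = 0.08097 + 0.06006 = 0.14103 hr

Final: 0.14103 hr


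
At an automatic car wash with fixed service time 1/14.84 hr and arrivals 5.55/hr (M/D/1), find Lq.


ρ = 5.55/14.84 = 0.3740
M/D/1: Lq = ρ²/(2(1−ρ)) = 0.1399/(2·0.6260) = 0.11171

Final: 0.11171


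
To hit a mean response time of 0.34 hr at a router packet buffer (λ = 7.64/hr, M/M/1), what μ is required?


W = 1/(μ−λ) ⇒ μ − λ = 1/W = 1/0.34 = 2.9412
μ = λ + 1/W = 7.64 + 2.9412 = 10.5812 per hr

Final: 10.5812 /hr


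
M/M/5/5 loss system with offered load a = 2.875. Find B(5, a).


B(c,a) = (a^c/c!) / Σ_{k=0}^{c} a^k/k!
a^5/5! = 1.636847
Σ terms (k=0..5): 1.00000 + 2.87500 + 4.13281 + 3.96061 + 2.84669 + 1.63685 = 16.451961
B = 1.636847/16.451961 = 0.099492

Final: 0.099492


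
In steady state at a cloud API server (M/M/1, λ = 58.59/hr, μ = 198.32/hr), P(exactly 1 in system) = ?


ρ = 58.59/198.32 = 0.2954
P_n = (1−ρ)·ρ^n = (1 − 0.2954)·0.2954^1 = 0.7046·0.295432 = 0.208152

Final: 0.208152


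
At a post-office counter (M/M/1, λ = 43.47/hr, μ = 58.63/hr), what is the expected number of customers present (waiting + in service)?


ρ = λ/μ = 43.47/58.63 = 0.7414
L = ρ/(1−ρ) = 0.7414/(1 − 0.7414) = 0.7414/0.2586 = 2.8674

Final: 2.8674


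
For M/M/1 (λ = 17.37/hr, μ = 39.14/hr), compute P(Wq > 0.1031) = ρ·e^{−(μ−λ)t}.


ρ = 17.37/39.14 = 0.4438
P(Wq > t) = ρ·e^{−(μ−λ)t} = 0.4438·e^{−2.2445}
= 0.4438·0.105982 = 0.047034

Final: 0.047034


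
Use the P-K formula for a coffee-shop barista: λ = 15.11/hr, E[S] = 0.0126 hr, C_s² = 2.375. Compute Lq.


ρ = λ·E[S] = 15.11·0.0126 = 0.1904
Lq = ρ²(1+C_s²)/(2(1−ρ)) = 0.03625·(1+2.375)/(2·0.8096)
= 0.03625·3.3750/1.6192 = 0.07555

Final: 0.07555


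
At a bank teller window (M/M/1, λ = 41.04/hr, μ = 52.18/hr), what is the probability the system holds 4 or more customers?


ρ = 41.04/52.18 = 0.7865
P(N ≥ n) = ρ^n = 0.7865^4 = 0.382660

Final: 0.382660


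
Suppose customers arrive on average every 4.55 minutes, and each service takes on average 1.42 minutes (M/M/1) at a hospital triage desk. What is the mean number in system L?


λ = 60/4.55 = 13.1868 /hr
μ = 60/1.42 = 42.2535 /hr
ρ = λ/μ = 13.1868/42.2535 = 0.3121
L = ρ/(1−ρ) = 0.3121/0.6879 = 0.4537

Final: 0.4537


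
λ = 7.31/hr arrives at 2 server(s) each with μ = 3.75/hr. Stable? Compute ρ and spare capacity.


Total capacity cμ = 2·3.75 = 7.50/hr
ρ = λ/(cμ) = 7.31/7.50 = 0.9747
Stable ⇔ ρ < 1: YES
Spare capacity = cμ − λ = 7.50 − 7.31 = 0.19/hr

Final: ρ = 0.9747; stable; margin = 0.19/hr


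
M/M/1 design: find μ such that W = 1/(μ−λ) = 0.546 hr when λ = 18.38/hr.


W = 1/(μ−λ) ⇒ μ − λ = 1/W = 1/0.546 = 1.8315
μ = λ + 1/W = 18.38 + 1.8315 = 20.2115 per hr

Final: 20.2115 /hr


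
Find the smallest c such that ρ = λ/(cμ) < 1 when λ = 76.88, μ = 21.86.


Stability requires cμ > λ ⇔ c > λ/μ.
λ/μ = 76.88/21.86 = 3.5169
Minimum integer c = ⌊3.5169⌋ + 1 = 4
Check: 4·21.86 = 87.44 > 76.88, while 3·21.86 = 65.58 ≤ 76.88

Final: 4 servers


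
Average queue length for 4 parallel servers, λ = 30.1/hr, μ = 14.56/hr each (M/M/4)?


a = λ/μ = 2.0673; ρ = a/4 = 0.5168
P₀ = 0.121186
Lq = P₀·a^c·ρ / (c!·(1−ρ)²) = 0.121186·18.26503·0.5168/(24·0.23346)
= 0.20417

Final: 0.20417


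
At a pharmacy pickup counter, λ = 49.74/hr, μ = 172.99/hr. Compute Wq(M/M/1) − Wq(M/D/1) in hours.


ρ = 49.74/172.99 = 0.2875
Wq(M/M/1) = ρ/(μ−λ) = 0.2875/123.25 = 0.002333 hr
Wq(M/D/1) = ρ/(2(μ−λ)) = 0.001166 hr
Savings = 0.002333 − 0.001166 = 0.001166 hr

Final: 0.001166 hr


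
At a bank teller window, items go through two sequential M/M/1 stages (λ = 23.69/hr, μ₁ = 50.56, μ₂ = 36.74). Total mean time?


Each node sees arrival rate λ = 23.69/hr (tandem ⇒ throughput preserved).
W₁ = 1/(μ₁−λ) = 1/(50.56−23.69) = 0.03722 hr
W₂ = 1/(μ₂−λ) = 1/(36.74−23.69) = 0.07663 hr
W_total = W₁ + W₂ = 0.03722 + 0.07663 = 0.11384 hr

Final: 0.11384 hr


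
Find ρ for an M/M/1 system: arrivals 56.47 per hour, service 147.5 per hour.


ρ = λ/μ = 56.47/147.5 = 0.3828

Final: 0.3828


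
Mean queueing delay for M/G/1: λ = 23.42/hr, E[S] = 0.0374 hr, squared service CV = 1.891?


ρ = λ·E[S] = 23.42·0.0374 = 0.8759
E[S²] = E[S]²(1+C_s²) = 0.0374²·(1+1.891) = 0.004044
Wq = λ·E[S²]/(2(1−ρ)) = 23.42·0.004044/(2·0.1241) = 0.38160 hr

Final: 0.38160 hr


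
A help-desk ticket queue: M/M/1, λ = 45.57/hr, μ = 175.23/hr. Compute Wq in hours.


ρ = 45.57/175.23 = 0.2601
Wq = ρ/(μ−λ) = 0.2601/(175.23 − 45.57) = 0.2601/129.66 = 0.002006 hr

Final: 0.002006 hr


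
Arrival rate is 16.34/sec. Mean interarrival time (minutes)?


Mean interarrival time = 1/λ = 1/16.34 second = 0.06120 second
In minutes: 0.06120 × 0.0166667 = 0.001020 min

Final: 0.001020 min


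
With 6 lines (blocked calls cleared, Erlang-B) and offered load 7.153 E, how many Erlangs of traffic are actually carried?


B(6,7.153) = 0.340789 (Erlang-B)
Carried load = a(1 − B) = 7.153·(1 − 0.340789) = 7.153·0.659211 = 4.7153 E

Final: 4.7153 Erlangs


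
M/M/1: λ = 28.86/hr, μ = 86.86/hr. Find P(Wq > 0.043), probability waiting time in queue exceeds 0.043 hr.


ρ = 28.86/86.86 = 0.3323
P(Wq > t) = ρ·e^{−(μ−λ)t} = 0.3323·e^{−2.4940}
= 0.3323·0.082579 = 0.027438

Final: 0.027438


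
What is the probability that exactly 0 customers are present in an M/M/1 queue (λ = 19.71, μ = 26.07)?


ρ = 19.71/26.07 = 0.7560
P_n = (1−ρ)·ρ^n = (1 − 0.7560)·0.7560^0 = 0.2440·1.000000 = 0.243959

Final: 0.243959


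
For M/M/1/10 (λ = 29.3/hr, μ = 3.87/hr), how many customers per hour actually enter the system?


ρ = 7.5711; P_K = (1−ρ)ρ^10/(1−ρ^11) = 0.867918
λ_eff = λ(1 − P_K) = 29.3·(1 − 0.867918) = 29.3·0.132082 = 3.8700 /hr

Final: 3.8700 /hr


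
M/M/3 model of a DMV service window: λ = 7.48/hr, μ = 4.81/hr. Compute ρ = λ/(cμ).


ρ = λ/(cμ) = 7.48/(3·4.81) = 7.48/14.43 = 0.5184

Final: 0.5184


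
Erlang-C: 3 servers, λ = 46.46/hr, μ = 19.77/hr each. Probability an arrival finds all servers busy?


a = λ/μ = 2.3500; ρ = a/3 = 0.7833
P₀ = 0.062131 (from M/M/c formula)
C(c,a) = [a^c/(c!(1−ρ))]·P₀ = [12.97829/(6·0.2167)]·0.062131
= 9.98369·0.062131 = 0.620297

Final: 0.620297


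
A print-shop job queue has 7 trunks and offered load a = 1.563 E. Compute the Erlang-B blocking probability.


B(c,a) = (a^c/c!) / Σ_{k=0}^{c} a^k/k!
a^7/7! = 0.004521
Σ terms (k=0..7): 1.00000 + 1.56300 + 1.22148 + 0.63639 + 0.24867 + 0.07773 + 0.02025 + 0.004521 = 4.772054
B = 0.004521/4.772054 = 0.0009475

Final: 0.0009475


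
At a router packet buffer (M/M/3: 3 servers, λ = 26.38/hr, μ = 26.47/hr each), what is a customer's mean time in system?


a = 0.9966; ρ = 0.3322; P₀ = 0.364931
Lq = P₀·a^c·ρ/(c!(1−ρ)²) = 0.04485
Wq = Lq/λ = 0.04485/26.38 = 0.001700 hr
W = Wq + 1/μ = 0.001700 + 0.03778 = 0.03948 hr

Final: 0.03948 hr


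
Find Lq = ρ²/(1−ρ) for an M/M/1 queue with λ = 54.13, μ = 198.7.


ρ = 54.13/198.7 = 0.2724
Lq = ρ²/(1−ρ) = 0.07421/0.7276 = 0.1020

Final: 0.1020


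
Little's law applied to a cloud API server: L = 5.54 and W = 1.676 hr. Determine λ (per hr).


λ = L/W = 5.54/1.676 = 3.3055 /hr

Final: 3.3055 /hr


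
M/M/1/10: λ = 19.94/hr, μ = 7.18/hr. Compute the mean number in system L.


ρ = 19.94/7.18 = 2.7772
L = ρ[1 − (K+1)ρ^K + Kρ^(K+1)] / [(1−ρ)(1−ρ^(K+1))]
Numerator: 2.7772·(1 − 11·27290.223807 + 10·75789.284501) = 1271109.412194
Denominator: (-1.7772)·(-75788.284501) = 134687.814795
L = 1271109.412194/134687.814795 = 9.4374

Final: 9.4374


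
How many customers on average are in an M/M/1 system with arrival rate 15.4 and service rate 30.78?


ρ = λ/μ = 15.4/30.78 = 0.5003
L = ρ/(1−ρ) = 0.5003/(1 − 0.5003) = 0.5003/0.4997 = 1.0013

Final: 1.0013


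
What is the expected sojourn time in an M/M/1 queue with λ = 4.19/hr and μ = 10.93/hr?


W = 1/(μ−λ) = 1/(10.93 − 4.19) = 1/6.74 = 0.1484 hr

Final: 0.1484 hr


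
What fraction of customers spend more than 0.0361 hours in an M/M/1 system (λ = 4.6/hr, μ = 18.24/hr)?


W ~ Exponential(μ−λ) for M/M/1.
μ − λ = 18.24 − 4.6 = 13.6400
P(W > t) = e^{−(μ−λ)t} = e^{−0.4924} = 0.611155

Final: 0.611155


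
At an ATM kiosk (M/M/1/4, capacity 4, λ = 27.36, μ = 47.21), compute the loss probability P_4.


ρ = λ/μ = 27.36/47.21 = 0.5795
P_K = (1−ρ)ρ^K/(1−ρ^(K+1)) = (0.4205·0.112805)/(1 − 0.065375)
= 0.047430/0.934625 = 0.050748

Final: 0.050748


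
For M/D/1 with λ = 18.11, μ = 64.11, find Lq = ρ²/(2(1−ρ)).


ρ = 18.11/64.11 = 0.2825
M/D/1: Lq = ρ²/(2(1−ρ)) = 0.07980/(2·0.7175) = 0.05561

Final: 0.05561


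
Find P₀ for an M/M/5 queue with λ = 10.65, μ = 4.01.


a = λ/μ = 10.65/4.01 = 2.6559; ρ = a/c = 0.5312
Σ_{k=0}^{4} a^k/k! (terms k=0..4) = 1.00000 + 2.65586 + 3.52680 + 3.12223 + 2.07305 = 12.37793
Tail: a^5/(5!(1−ρ)) = 132.13753/(120·0.4688) = 2.34872
P₀ = 1/(12.37793 + 2.34872) = 1/14.72666 = 0.067904

Final: 0.067904


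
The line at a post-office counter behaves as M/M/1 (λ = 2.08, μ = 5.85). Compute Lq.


ρ = 2.08/5.85 = 0.3556
Lq = ρ²/(1−ρ) = 0.1264/0.6444 = 0.1962

Final: 0.1962


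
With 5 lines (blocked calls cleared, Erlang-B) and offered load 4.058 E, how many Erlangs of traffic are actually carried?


B(5,4.058) = 0.204244 (Erlang-B)
Carried load = a(1 − B) = 4.058·(1 − 0.204244) = 4.058·0.795756 = 3.2292 E

Final: 3.2292 Erlangs


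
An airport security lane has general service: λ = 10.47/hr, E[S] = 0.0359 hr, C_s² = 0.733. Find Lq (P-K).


ρ = λ·E[S] = 10.47·0.0359 = 0.3759
Lq = ρ²(1+C_s²)/(2(1−ρ)) = 0.1413·(1+0.733)/(2·0.6241)
= 0.1413·1.7330/1.2483 = 0.19615

Final: 0.19615


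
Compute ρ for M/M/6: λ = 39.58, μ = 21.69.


ρ = λ/(cμ) = 39.58/(6·21.69) = 39.58/130.14 = 0.3041

Final: 0.3041


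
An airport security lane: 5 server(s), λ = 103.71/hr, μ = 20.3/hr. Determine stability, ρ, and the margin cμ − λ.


Total capacity cμ = 5·20.3 = 101.50/hr
ρ = λ/(cμ) = 103.71/101.50 = 1.0218
Stable ⇔ ρ < 1: NO
Spare capacity = cμ − λ = 101.50 − 103.71 = -2.21/hr

Final: ρ = 1.0218; unstable; margin = -2.21/hr


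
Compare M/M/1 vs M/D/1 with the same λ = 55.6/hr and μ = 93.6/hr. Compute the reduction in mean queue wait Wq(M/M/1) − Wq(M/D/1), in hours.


ρ = 55.6/93.6 = 0.5940
Wq(M/M/1) = ρ/(μ−λ) = 0.5940/38.00 = 0.01563 hr
Wq(M/D/1) = ρ/(2(μ−λ)) = 0.007816 hr
Savings = 0.01563 − 0.007816 = 0.007816 hr

Final: 0.007816 hr


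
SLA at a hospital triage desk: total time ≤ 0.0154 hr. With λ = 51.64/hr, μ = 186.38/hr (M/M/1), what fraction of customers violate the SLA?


W ~ Exponential(μ−λ) for M/M/1.
μ − λ = 186.38 − 51.64 = 134.7400
P(W > t) = e^{−(μ−λ)t} = e^{−2.0750} = 0.125557

Final: 0.125557


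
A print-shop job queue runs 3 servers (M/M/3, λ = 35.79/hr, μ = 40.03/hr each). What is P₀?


a = λ/μ = 35.79/40.03 = 0.8941; ρ = a/c = 0.2980
Σ_{k=0}^{2} a^k/k! (terms k=0..2) = 1.00000 + 0.89408 + 0.39969 = 2.29377
Tail: a^3/(3!(1−ρ)) = 0.71471/(6·0.7020) = 0.16969
P₀ = 1/(2.29377 + 0.16969) = 1/2.46346 = 0.405933

Final: 0.405933


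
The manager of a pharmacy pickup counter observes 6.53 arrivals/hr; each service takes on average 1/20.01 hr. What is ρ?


ρ = λ/μ = 6.53/20.01 = 0.3263

Final: 0.3263


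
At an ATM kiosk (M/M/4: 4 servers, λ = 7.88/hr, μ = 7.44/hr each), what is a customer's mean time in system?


a = 1.0591; ρ = 0.2648; P₀ = 0.346097
Lq = P₀·a^c·ρ/(c!(1−ρ)²) = 0.008889
Wq = Lq/λ = 0.008889/7.88 = 0.001128 hr
W = Wq + 1/μ = 0.001128 + 0.13441 = 0.13554 hr

Final: 0.13554 hr


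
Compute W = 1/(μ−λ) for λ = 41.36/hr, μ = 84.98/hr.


W = 1/(μ−λ) = 1/(84.98 − 41.36) = 1/43.62 = 0.02293 hr

Final: 0.02293 hr


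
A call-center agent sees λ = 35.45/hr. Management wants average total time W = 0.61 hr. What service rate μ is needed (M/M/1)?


W = 1/(μ−λ) ⇒ μ − λ = 1/W = 1/0.61 = 1.6393
μ = λ + 1/W = 35.45 + 1.6393 = 37.0893 per hr

Final: 37.0893 /hr


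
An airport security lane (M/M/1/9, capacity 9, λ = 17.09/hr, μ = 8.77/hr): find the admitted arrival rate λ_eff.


ρ = 1.9487; P_K = (1−ρ)ρ^9/(1−ρ^10) = 0.487452
λ_eff = λ(1 − P_K) = 17.09·(1 − 0.487452) = 17.09·0.512548 = 8.7595 /hr

Final: 8.7595 /hr


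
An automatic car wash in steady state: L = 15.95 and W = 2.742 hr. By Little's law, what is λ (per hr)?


λ = L/W = 15.95/2.742 = 5.8169 /hr

Final: 5.8169 /hr


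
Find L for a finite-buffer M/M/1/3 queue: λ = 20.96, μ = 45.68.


ρ = 20.96/45.68 = 0.4588
L = ρ[1 − (K+1)ρ^K + Kρ^(K+1)] / [(1−ρ)(1−ρ^(K+1))]
Numerator: 0.4588·(1 − 4·0.096604 + 3·0.044326) = 0.342556
Denominator: (0.5412)·(0.955674) = 0.517168
L = 0.342556/0.517168 = 0.6624

Final: 0.6624


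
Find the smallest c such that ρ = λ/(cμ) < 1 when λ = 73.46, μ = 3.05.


Stability requires cμ > λ ⇔ c > λ/μ.
λ/μ = 73.46/3.05 = 24.0852
Minimum integer c = ⌊24.0852⌋ + 1 = 25
Check: 25·3.05 = 76.25 > 73.46, while 24·3.05 = 73.20 ≤ 73.46

Final: 25 servers


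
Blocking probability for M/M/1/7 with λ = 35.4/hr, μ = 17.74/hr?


ρ = λ/μ = 35.4/17.74 = 1.9955
P_K = (1−ρ)ρ^K/(1−ρ^(K+1)) = (-0.9955·125.993322)/(1 − 251.418466)
= -125.425144/-250.418466 = 0.500862

Final: 0.500862


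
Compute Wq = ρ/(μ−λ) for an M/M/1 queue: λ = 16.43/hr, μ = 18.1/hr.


ρ = 16.43/18.1 = 0.9077
Wq = ρ/(μ−λ) = 0.9077/(18.1 − 16.43) = 0.9077/1.67 = 0.5436 hr

Final: 0.5436 hr


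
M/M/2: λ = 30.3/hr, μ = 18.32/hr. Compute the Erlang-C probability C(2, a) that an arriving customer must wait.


a = λ/μ = 1.6539; ρ = a/2 = 0.8270
P₀ = 0.094712 (from M/M/c formula)
C(c,a) = [a^c/(c!(1−ρ))]·P₀ = [2.73548/(2·0.1730)]·0.094712
= 7.90443·0.094712 = 0.748642

Final: 0.748642


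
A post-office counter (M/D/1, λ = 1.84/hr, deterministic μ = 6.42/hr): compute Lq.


ρ = 1.84/6.42 = 0.2866
M/D/1: Lq = ρ²/(2(1−ρ)) = 0.08214/(2·0.7134) = 0.05757

Final: 0.05757


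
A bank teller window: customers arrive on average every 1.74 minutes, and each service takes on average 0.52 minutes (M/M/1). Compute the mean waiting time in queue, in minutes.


λ = 60/1.74 = 34.4828 /hr
μ = 60/0.52 = 115.3846 /hr
ρ = λ/μ = 34.4828/115.3846 = 0.2989
Wq = ρ/(μ−λ) = 0.2989/(115.3846−34.4828) = 0.003694 hr
In minutes: 0.003694·60 = 0.2216 min

Final: 0.2216 min


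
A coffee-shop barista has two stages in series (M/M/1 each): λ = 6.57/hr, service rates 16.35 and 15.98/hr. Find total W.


Each node sees arrival rate λ = 6.57/hr (tandem ⇒ throughput preserved).
W₁ = 1/(μ₁−λ) = 1/(16.35−6.57) = 0.10225 hr
W₂ = 1/(μ₂−λ) = 1/(15.98−6.57) = 0.10627 hr
W_total = W₁ + W₂ = 0.10225 + 0.10627 = 0.20852 hr

Final: 0.20852 hr


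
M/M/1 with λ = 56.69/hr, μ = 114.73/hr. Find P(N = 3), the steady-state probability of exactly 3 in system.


ρ = 56.69/114.73 = 0.4941
P_n = (1−ρ)·ρ^n = (1 − 0.4941)·0.4941^3 = 0.5059·0.120639 = 0.061029

Final: 0.061029


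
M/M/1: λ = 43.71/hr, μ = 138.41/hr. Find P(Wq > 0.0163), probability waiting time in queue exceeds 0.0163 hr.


ρ = 43.71/138.41 = 0.3158
P(Wq > t) = ρ·e^{−(μ−λ)t} = 0.3158·e^{−1.5436}
= 0.3158·0.213609 = 0.067458

Final: 0.067458


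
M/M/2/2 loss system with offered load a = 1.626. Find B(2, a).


B(c,a) = (a^c/c!) / Σ_{k=0}^{c} a^k/k!
a^2/2! = 1.321938
Σ terms (k=0..2): 1.00000 + 1.62600 + 1.32194 = 3.947938
B = 1.321938/3.947938 = 0.334843

Final: 0.334843


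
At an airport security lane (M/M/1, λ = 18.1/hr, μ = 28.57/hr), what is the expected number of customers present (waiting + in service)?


ρ = λ/μ = 18.1/28.57 = 0.6335
L = ρ/(1−ρ) = 0.6335/(1 − 0.6335) = 0.6335/0.3665 = 1.7287

Final: 1.7287


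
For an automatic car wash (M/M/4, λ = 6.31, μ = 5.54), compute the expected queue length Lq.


a = λ/μ = 1.1390; ρ = a/4 = 0.2847
P₀ = 0.319290
Lq = P₀·a^c·ρ / (c!·(1−ρ)²) = 0.319290·1.68298·0.2847/(24·0.51159)
= 0.01246

Final: 0.01246


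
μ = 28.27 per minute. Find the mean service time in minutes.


Mean service time = 1/μ = 1/28.27 minute = 0.03537 minute
In minutes: 0.03537 × 1 = 0.03537 min

Final: 0.03537 min


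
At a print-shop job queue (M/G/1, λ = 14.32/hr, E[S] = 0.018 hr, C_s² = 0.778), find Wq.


ρ = λ·E[S] = 14.32·0.018 = 0.2578
E[S²] = E[S]²(1+C_s²) = 0.018²·(1+0.778) = 0.0005761
Wq = λ·E[S²]/(2(1−ρ)) = 14.32·0.0005761/(2·0.7422) = 0.005557 hr

Final: 0.005557 hr


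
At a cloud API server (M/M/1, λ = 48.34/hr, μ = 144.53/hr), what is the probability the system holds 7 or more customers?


ρ = 48.34/144.53 = 0.3345
P(N ≥ n) = ρ^n = 0.3345^7 = 0.0004682

Final: 0.0004682


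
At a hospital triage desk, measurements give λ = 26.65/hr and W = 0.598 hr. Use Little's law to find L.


L = λW = 26.65·0.598 = 15.9367

Final: 15.9367


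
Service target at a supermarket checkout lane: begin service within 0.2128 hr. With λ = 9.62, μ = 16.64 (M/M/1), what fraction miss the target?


ρ = 9.62/16.64 = 0.5781
P(Wq > t) = ρ·e^{−(μ−λ)t} = 0.5781·e^{−1.4939}
= 0.5781·0.224505 = 0.129792

Final: 0.129792


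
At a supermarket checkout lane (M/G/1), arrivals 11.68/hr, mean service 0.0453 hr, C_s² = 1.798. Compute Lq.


ρ = λ·E[S] = 11.68·0.0453 = 0.5291
Lq = ρ²(1+C_s²)/(2(1−ρ)) = 0.2800·(1+1.798)/(2·0.4709)
= 0.2800·2.7980/0.9418 = 0.83172

Final: 0.83172


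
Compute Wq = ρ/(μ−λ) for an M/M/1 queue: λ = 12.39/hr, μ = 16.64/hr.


ρ = 12.39/16.64 = 0.7446
Wq = ρ/(μ−λ) = 0.7446/(16.64 − 12.39) = 0.7446/4.25 = 0.1752 hr

Final: 0.1752 hr


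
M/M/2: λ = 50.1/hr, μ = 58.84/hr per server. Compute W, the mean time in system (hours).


a = 0.8515; ρ = 0.4257; P₀ = 0.402789
Lq = P₀·a^c·ρ/(c!(1−ρ)²) = 0.18849
Wq = Lq/λ = 0.18849/50.1 = 0.003762 hr
W = Wq + 1/μ = 0.003762 + 0.01700 = 0.02076 hr

Final: 0.02076 hr


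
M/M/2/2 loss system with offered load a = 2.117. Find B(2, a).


B(c,a) = (a^c/c!) / Σ_{k=0}^{c} a^k/k!
a^2/2! = 2.240845
Σ terms (k=0..2): 1.00000 + 2.11700 + 2.24084 = 5.357845
B = 2.240845/5.357845 = 0.418236

Final: 0.418236


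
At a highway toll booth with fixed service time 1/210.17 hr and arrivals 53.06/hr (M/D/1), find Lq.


ρ = 53.06/210.17 = 0.2525
M/D/1: Lq = ρ²/(2(1−ρ)) = 0.06374/(2·0.7475) = 0.04263

Final: 0.04263


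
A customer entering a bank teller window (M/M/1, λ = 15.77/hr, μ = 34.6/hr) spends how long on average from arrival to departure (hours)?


W = 1/(μ−λ) = 1/(34.6 − 15.77) = 1/18.83 = 0.05311 hr

Final: 0.05311 hr


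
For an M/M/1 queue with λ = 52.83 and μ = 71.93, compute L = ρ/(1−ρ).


ρ = λ/μ = 52.83/71.93 = 0.7345
L = ρ/(1−ρ) = 0.7345/(1 − 0.7345) = 0.7345/0.2655 = 2.7660

Final: 2.7660


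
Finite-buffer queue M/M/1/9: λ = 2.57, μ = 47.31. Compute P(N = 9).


ρ = λ/μ = 2.57/47.31 = 0.05432
P_K = (1−ρ)ρ^K/(1−ρ^(K+1)) = (0.9457·4.119e-12)/(1 − 2.238e-13)
= 3.896e-12/1.000000 = 3.896e-12

Final: 3.896e-12


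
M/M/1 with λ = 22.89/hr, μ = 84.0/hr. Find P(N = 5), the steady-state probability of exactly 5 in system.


ρ = 22.89/84.0 = 0.2725
P_n = (1−ρ)·ρ^n = (1 − 0.2725)·0.2725^5 = 0.7275·0.001503 = 0.001093

Final: 0.001093


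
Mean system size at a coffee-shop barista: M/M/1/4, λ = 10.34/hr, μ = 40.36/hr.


ρ = 10.34/40.36 = 0.2562
L = ρ[1 − (K+1)ρ^K + Kρ^(K+1)] / [(1−ρ)(1−ρ^(K+1))]
Numerator: 0.2562·(1 − 5·0.004308 + 4·0.001104) = 0.251807
Denominator: (0.7438)·(0.998896) = 0.742985
L = 0.251807/0.742985 = 0.3389

Final: 0.3389


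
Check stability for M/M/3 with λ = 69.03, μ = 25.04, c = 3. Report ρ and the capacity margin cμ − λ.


Total capacity cμ = 3·25.04 = 75.12/hr
ρ = λ/(cμ) = 69.03/75.12 = 0.9189
Stable ⇔ ρ < 1: YES
Spare capacity = cμ − λ = 75.12 − 69.03 = 6.09/hr

Final: ρ = 0.9189; stable; margin = 6.09/hr


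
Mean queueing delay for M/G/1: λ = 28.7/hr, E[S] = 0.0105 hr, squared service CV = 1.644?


ρ = λ·E[S] = 28.7·0.0105 = 0.3014
E[S²] = E[S]²(1+C_s²) = 0.0105²·(1+1.644) = 0.0002915
Wq = λ·E[S²]/(2(1−ρ)) = 28.7·0.0002915/(2·0.6986) = 0.005987 hr

Final: 0.005987 hr


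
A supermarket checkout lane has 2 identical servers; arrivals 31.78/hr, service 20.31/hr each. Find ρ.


ρ = λ/(cμ) = 31.78/(2·20.31) = 31.78/40.62 = 0.7824

Final: 0.7824


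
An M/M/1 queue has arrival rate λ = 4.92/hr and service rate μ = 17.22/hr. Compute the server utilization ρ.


ρ = λ/μ = 4.92/17.22 = 0.2857

Final: 0.2857


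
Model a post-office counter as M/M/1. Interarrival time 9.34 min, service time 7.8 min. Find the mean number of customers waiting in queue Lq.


λ = 60/9.34 = 6.4240 /hr
μ = 60/7.8 = 7.6923 /hr
ρ = λ/μ = 6.4240/7.6923 = 0.8351
Lq = ρ²/(1−ρ) = 0.6974/0.1649 = 4.2298

Final: 4.2298


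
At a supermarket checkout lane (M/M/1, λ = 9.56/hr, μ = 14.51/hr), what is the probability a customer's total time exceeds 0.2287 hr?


W ~ Exponential(μ−λ) for M/M/1.
μ − λ = 14.51 − 9.56 = 4.9500
P(W > t) = e^{−(μ−λ)t} = e^{−1.1321} = 0.322367

Final: 0.322367


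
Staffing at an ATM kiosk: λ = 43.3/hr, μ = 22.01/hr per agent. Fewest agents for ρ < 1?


Stability requires cμ > λ ⇔ c > λ/μ.
λ/μ = 43.3/22.01 = 1.9673
Minimum integer c = ⌊1.9673⌋ + 1 = 2
Check: 2·22.01 = 44.02 > 43.3, while 1·22.01 = 22.01 ≤ 43.3

Final: 2 servers


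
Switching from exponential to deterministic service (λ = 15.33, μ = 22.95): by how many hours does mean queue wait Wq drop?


ρ = 15.33/22.95 = 0.6680
Wq(M/M/1) = ρ/(μ−λ) = 0.6680/7.62 = 0.08766 hr
Wq(M/D/1) = ρ/(2(μ−λ)) = 0.04383 hr
Savings = 0.08766 − 0.04383 = 0.04383 hr

Final: 0.04383 hr


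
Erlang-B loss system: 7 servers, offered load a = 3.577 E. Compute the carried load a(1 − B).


B(7,3.577) = 0.042843 (Erlang-B)
Carried load = a(1 − B) = 3.577·(1 − 0.042843) = 3.577·0.957157 = 3.4238 E

Final: 3.4238 Erlangs


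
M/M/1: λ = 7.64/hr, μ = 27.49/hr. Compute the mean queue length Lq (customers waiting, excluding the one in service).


ρ = 7.64/27.49 = 0.2779
Lq = ρ²/(1−ρ) = 0.07724/0.7221 = 0.1070

Final: 0.1070


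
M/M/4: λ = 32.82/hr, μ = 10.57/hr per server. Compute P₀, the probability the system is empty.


a = λ/μ = 32.82/10.57 = 3.1050; ρ = a/c = 0.7763
Σ_{k=0}^{3} a^k/k! (terms k=0..3) = 1.00000 + 3.10501 + 4.82056 + 4.98930 = 13.91487
Tail: a^4/(4!(1−ρ)) = 92.95106/(24·0.2237) = 17.30960
P₀ = 1/(13.91487 + 17.30960) = 1/31.22447 = 0.032026

Final: 0.032026


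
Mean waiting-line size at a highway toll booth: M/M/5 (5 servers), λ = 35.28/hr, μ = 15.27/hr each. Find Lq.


a = λ/μ = 2.3104; ρ = a/5 = 0.4621
P₀ = 0.097637
Lq = P₀·a^c·ρ / (c!·(1−ρ)²) = 0.097637·65.83361·0.4621/(120·0.28936)
= 0.08554

Final: 0.08554


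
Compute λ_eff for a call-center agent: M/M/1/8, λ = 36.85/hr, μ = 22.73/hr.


ρ = 1.6212; P_K = (1−ρ)ρ^8/(1−ρ^9) = 0.388193
λ_eff = λ(1 − P_K) = 36.85·(1 − 0.388193) = 36.85·0.611807 = 22.5451 /hr

Final: 22.5451 /hr


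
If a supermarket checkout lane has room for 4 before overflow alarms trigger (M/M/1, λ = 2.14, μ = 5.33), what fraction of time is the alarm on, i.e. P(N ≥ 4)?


ρ = 2.14/5.33 = 0.4015
P(N ≥ n) = ρ^n = 0.4015^4 = 0.025986

Final: 0.025986


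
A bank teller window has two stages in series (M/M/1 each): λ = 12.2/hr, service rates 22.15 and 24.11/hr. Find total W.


Each node sees arrival rate λ = 12.2/hr (tandem ⇒ throughput preserved).
W₁ = 1/(μ₁−λ) = 1/(22.15−12.2) = 0.10050 hr
W₂ = 1/(μ₂−λ) = 1/(24.11−12.2) = 0.08396 hr
W_total = W₁ + W₂ = 0.10050 + 0.08396 = 0.18447 hr

Final: 0.18447 hr


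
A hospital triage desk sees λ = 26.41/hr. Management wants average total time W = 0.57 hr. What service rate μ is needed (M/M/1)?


W = 1/(μ−λ) ⇒ μ − λ = 1/W = 1/0.57 = 1.7544
μ = λ + 1/W = 26.41 + 1.7544 = 28.1644 per hr

Final: 28.1644 /hr


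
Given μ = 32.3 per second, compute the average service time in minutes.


Mean service time = 1/μ = 1/32.3 second = 0.03096 second
In minutes: 0.03096 × 0.0166667 = 0.0005160 min

Final: 0.0005160 min


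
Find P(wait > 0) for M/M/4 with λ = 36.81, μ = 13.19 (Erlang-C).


a = λ/μ = 2.7908; ρ = a/4 = 0.6977
P₀ = 0.050845 (from M/M/c formula)
C(c,a) = [a^c/(c!(1−ρ))]·P₀ = [60.65744/(24·0.3023)]·0.050845
= 8.36021·0.050845 = 0.425074

Final: 0.425074


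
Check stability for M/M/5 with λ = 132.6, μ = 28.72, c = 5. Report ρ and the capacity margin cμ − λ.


Total capacity cμ = 5·28.72 = 143.60/hr
ρ = λ/(cμ) = 132.6/143.60 = 0.9234
Stable ⇔ ρ < 1: YES
Spare capacity = cμ − λ = 143.60 − 132.6 = 11.00/hr

Final: ρ = 0.9234; stable; margin = 11.00/hr


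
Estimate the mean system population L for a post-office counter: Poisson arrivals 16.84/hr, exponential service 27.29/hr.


ρ = λ/μ = 16.84/27.29 = 0.6171
L = ρ/(1−ρ) = 0.6171/(1 − 0.6171) = 0.6171/0.3829 = 1.6115

Final: 1.6115


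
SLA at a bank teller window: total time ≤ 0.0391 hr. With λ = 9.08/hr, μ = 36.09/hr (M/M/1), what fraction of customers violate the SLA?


W ~ Exponential(μ−λ) for M/M/1.
μ − λ = 36.09 − 9.08 = 27.0100
P(W > t) = e^{−(μ−λ)t} = e^{−1.0561} = 0.347813

Final: 0.347813


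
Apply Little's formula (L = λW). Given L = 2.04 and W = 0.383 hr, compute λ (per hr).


λ = L/W = 2.04/0.383 = 5.3264 /hr

Final: 5.3264 /hr


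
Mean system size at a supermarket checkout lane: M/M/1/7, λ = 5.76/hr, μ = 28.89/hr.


ρ = 5.76/28.89 = 0.1994
L = ρ[1 − (K+1)ρ^K + Kρ^(K+1)] / [(1−ρ)(1−ρ^(K+1))]
Numerator: 0.1994·(1 − 8·0.00001252 + 7·0.000002497) = 0.199360
Denominator: (0.8006)·(0.999998) = 0.800621
L = 0.199360/0.800621 = 0.2490

Final: 0.2490


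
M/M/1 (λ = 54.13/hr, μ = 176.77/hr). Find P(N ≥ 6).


ρ = 54.13/176.77 = 0.3062
P(N ≥ n) = ρ^n = 0.3062^6 = 0.0008245

Final: 0.0008245


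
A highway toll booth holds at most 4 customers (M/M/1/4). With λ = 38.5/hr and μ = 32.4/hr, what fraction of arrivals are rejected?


ρ = λ/μ = 38.5/32.4 = 1.1883
P_K = (1−ρ)ρ^K/(1−ρ^(K+1)) = (-0.1883·1.993714)/(1 − 2.369074)
= -0.375360/-1.369074 = 0.274171

Final: 0.274171


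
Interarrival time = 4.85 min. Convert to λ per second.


λ = 1/(interarrival time) in consistent units.
1 second = 0.0166667 min, so λ = 0.0166667/4.85 = 0.003436 per second

Final: 0.003436 /sec
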